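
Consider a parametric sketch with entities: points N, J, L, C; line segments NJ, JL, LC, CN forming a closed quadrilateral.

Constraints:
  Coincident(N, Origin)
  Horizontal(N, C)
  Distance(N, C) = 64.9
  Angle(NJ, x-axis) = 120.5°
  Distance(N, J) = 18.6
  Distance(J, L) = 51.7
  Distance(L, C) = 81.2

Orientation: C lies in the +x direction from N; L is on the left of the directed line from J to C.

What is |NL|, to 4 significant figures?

63.91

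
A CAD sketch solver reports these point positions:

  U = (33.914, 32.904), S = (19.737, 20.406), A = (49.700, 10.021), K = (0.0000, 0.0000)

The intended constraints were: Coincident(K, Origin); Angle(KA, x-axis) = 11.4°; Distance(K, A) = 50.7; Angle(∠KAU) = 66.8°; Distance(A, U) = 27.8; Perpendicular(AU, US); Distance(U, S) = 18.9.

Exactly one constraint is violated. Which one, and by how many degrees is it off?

Perpendicular(AU, US) — off by 6.80°.

K = (0.00, 0.00) ✓; KA at 11.40° ✓; |KA| = 50.70 ✓; ∠KAU = 66.80° ✓; |AU| = 27.80 ✓; ∠(AU, US) = 96.80° ✗; |US| = 18.90 ✓.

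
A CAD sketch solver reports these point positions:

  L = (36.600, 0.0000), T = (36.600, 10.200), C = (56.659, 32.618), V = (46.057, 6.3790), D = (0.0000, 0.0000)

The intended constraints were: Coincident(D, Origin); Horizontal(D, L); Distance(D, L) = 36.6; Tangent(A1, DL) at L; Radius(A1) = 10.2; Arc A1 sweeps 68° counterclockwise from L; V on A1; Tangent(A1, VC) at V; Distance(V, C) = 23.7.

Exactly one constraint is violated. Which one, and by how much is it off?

Distance(V, C) = 23.7 — off by 4.60.

D = (0.00, 0.00) ✓; D.y = 0.00, L.y = 0.00 ✓; |DL| = 36.60 ✓; ∠(TL, LD) = 90.00° ✓; |TL| = 10.20 ✓; bearing(T→V) − bearing(T→L) = 68.00° ✓; |TV| = 10.20 ✓; ∠(TV, VC) = 90.00° ✓; |VC| = 28.30 ✗.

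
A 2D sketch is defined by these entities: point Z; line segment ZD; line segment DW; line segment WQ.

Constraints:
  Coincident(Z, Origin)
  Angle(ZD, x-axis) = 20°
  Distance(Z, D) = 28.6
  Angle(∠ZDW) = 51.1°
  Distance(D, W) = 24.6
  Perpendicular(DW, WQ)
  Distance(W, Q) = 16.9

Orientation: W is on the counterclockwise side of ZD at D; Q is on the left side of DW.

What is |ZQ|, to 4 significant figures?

8.532

Z is at the origin; ZD runs at 20.0° with length 28.6, so D = 28.6·(cos 20.0°, sin 20.0°) = (26.88, 9.782). ∠ZDW = 51.1°, so DW runs at 20.0° + (180° − 51.1°) = 148.9° from the x-axis; with |DW| = 24.6, W = D + 24.6·(cos 148.9°, sin 148.9°) = (5.811, 22.49). DW ⟂ WQ; with |WQ| = 16.9 on the left of DW, Q = W + 16.9·(-0.5165, -0.8563) = (-2.918, 8.018). Then |ZQ| = |Q − Z| = 8.532.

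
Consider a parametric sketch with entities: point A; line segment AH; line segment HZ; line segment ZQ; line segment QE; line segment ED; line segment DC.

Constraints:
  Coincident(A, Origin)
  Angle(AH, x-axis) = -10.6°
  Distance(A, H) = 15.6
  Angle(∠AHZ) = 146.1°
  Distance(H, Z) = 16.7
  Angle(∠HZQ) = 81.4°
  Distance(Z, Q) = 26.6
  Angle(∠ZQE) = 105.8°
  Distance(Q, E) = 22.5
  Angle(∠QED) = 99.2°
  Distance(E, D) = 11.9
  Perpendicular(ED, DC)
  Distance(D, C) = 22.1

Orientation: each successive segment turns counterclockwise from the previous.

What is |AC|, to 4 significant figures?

21.37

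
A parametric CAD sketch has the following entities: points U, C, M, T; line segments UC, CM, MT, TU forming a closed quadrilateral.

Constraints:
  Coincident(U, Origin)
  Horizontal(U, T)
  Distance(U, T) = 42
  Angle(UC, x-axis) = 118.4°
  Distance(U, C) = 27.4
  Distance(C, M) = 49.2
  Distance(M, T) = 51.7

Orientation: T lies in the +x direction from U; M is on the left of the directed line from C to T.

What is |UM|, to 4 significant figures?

57.70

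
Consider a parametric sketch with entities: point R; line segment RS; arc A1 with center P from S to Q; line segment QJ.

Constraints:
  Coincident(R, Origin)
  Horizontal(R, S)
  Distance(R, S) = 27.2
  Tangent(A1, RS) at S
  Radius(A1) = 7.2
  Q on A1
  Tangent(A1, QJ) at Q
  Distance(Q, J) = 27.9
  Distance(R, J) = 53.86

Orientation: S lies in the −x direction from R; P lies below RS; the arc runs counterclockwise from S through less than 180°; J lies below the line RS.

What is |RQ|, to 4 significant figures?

34.13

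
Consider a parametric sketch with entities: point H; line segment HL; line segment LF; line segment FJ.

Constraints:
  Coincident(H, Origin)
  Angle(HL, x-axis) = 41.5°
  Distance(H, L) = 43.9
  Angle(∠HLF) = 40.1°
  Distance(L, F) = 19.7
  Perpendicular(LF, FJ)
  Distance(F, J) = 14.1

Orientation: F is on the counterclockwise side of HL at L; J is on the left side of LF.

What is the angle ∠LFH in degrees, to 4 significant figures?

116.1°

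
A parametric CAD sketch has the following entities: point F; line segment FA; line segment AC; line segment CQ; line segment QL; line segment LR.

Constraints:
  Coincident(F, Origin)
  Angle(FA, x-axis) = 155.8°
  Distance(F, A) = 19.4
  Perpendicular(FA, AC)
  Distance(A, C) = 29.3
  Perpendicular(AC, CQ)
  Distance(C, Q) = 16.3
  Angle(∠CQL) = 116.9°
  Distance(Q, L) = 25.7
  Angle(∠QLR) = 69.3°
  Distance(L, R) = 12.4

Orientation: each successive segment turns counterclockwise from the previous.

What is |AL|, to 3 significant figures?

28.6

AC ⟂ CQ, so CQ runs at -24.2°; with |CQ| = 16.3, Q = (-14.8, -25.5). ∠CQL = 116.9° gives QL at 38.9° from the x-axis; with |QL| = 25.7, L = (5.16, -9.32). Then |AL| = |L − A| = 28.6.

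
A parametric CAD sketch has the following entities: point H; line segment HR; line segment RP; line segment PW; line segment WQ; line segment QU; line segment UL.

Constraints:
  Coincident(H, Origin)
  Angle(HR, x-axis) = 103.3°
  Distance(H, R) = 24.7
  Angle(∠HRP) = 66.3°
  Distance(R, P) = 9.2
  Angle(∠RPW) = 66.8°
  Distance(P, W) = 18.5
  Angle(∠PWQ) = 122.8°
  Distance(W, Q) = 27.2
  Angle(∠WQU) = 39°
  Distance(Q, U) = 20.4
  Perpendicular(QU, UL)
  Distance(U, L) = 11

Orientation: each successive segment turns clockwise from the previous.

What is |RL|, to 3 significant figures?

13.9

∠WQU = 39.0° gives QU at 38.2° from the x-axis; with |QU| = 20.4, U = (-18.0, 20.0). QU ⟂ UL, so UL runs at -51.8°; with |UL| = 11.0, L = (-11.2, 11.3). Then |RL| = |L − R| = 13.9.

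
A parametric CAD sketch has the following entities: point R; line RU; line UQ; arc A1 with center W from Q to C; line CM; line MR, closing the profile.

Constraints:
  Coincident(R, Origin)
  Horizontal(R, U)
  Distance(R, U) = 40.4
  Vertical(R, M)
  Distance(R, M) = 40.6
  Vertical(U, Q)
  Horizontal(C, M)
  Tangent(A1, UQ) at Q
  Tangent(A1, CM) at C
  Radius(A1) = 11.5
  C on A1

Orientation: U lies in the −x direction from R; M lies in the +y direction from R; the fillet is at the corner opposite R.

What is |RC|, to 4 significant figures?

49.84

The virtual corner opposite R is at (-40.40, 40.60). A1 meets UQ tangentially, so WQ is at right angles to UQ and tangency of A1 to CM means the radius WC is perpendicular to CM, with radius 11.5, so the center W sits 11.5 in from both sides at W = (-28.90, 29.10). That places the tangent points at Q = (-40.40, 29.10) on UQ and C = (-28.90, 40.60) on CM. Then |RC| = |C − R| = 49.84.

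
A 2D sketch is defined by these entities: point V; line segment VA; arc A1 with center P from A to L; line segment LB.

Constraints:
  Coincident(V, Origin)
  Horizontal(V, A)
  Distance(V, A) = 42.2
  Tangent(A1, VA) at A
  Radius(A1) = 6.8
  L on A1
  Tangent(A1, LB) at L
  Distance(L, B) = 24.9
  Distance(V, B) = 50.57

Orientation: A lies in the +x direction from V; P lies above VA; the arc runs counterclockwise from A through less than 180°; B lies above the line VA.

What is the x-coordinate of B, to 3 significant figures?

38.8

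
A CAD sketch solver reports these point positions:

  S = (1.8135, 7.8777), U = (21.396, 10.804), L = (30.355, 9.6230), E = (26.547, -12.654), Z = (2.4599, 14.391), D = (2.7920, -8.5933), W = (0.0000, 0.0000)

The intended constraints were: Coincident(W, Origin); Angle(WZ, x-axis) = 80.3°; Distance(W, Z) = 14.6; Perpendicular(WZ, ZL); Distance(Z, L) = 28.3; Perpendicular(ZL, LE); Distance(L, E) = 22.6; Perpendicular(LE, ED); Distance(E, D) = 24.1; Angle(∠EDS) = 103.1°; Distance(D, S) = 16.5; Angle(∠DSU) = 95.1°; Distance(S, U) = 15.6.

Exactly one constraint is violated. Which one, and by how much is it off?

Distance(S, U) = 15.6 — off by 4.20.

W = (0.00, 0.00) ✓; WZ at 80.30° ✓; |WZ| = 14.60 ✓; ∠(WZ, ZL) = 90.00° ✓; |ZL| = 28.30 ✓; ∠(ZL, LE) = 90.00° ✓; |LE| = 22.60 ✓; ∠(LE, ED) = 90.00° ✓; |ED| = 24.10 ✓; ∠EDS = 103.1° ✓; |DS| = 16.50 ✓; ∠DSU = 95.10° ✓; |SU| = 19.80 ✗.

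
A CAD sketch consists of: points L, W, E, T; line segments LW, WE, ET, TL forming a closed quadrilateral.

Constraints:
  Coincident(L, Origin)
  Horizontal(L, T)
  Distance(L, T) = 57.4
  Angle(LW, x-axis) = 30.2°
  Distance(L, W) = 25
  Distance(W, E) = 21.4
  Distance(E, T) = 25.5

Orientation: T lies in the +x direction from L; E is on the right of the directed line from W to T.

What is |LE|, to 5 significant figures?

33.082

Checks: |WE| = 21.40 ✓; |ET| = 25.50 ✓.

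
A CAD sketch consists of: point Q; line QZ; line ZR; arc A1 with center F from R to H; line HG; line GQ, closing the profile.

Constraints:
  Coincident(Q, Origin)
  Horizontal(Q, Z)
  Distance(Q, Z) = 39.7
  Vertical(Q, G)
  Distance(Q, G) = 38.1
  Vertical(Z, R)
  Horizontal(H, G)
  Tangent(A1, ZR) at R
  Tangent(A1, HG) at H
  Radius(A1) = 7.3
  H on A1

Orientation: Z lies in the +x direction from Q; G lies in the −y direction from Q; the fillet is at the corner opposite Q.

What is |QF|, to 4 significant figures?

44.70

Q is at the origin; Q and Z share the same y with |QZ| = 39.7 and Z on the +x side, so Z = (39.70, 0.000). Q and G share the same x with |QG| = 38.1 and G on the −y side, so G = (0.000, -38.10). The virtual corner opposite Q is at (39.70, -38.10). A1 meets ZR tangentially, so FR is at right angles to ZR and the tangent condition forces FH to be normal to HG, with radius 7.3, so the center F sits 7.3 in from both sides at F = (32.40, -30.80). Then |QF| = |F − Q| = 44.70.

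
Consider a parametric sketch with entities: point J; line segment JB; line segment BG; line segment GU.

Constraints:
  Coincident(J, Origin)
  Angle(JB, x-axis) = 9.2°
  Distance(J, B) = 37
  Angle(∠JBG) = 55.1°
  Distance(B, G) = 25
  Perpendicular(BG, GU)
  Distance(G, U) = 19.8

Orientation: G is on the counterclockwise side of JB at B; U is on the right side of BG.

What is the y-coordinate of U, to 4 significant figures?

37.65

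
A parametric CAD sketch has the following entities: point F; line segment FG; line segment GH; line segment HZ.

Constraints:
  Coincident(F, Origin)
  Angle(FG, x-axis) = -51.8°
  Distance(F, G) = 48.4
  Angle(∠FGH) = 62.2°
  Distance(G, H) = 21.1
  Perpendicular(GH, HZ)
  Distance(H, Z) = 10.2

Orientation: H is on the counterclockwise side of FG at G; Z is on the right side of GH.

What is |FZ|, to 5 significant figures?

53.034

∠FGH = 62.2°, so GH runs at -51.8° + (180° − 62.2°) = 66.000° from the x-axis; with |GH| = 21.1, H = G + 21.1·(cos 66.000°, sin 66.000°) = (38.513, -18.760). GH is perpendicular to HZ; with |HZ| = 10.2 on the right of GH, Z = H + 10.2·(0.91355, -0.40674) = (47.831, -22.908). Then |FZ| = |Z − F| = 53.034.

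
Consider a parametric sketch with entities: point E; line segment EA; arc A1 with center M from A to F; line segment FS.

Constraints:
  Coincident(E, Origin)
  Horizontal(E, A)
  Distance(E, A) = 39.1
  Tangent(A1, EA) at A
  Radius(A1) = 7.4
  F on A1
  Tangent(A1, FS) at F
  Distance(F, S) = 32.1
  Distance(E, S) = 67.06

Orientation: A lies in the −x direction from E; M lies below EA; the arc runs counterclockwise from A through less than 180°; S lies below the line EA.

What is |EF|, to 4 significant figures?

46.28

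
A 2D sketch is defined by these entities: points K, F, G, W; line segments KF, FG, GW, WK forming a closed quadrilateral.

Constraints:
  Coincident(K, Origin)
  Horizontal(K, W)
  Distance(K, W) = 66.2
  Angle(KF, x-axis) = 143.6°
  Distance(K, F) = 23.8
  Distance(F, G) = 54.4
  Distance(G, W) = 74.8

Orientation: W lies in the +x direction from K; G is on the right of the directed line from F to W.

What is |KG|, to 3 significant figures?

36.5

Checks: |FG| = 54.40 ✓; |GW| = 74.80 ✓.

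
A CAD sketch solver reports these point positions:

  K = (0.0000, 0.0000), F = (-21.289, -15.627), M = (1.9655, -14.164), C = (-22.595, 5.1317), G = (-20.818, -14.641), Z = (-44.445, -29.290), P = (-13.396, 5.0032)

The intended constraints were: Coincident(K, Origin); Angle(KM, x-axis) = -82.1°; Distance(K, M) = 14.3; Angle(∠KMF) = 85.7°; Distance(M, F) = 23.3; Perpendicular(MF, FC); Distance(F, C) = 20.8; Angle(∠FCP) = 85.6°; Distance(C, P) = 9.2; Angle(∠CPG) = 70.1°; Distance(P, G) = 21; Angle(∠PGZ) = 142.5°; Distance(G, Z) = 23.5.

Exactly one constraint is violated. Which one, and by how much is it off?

Distance(G, Z) = 23.5 — off by 4.30.

K = (0.00, 0.00) ✓; KM at -82.10° ✓; |KM| = 14.30 ✓; ∠KMF = 85.70° ✓; |MF| = 23.30 ✓; ∠(MF, FC) = 90.00° ✓; |FC| = 20.80 ✓; ∠FCP = 85.60° ✓; |CP| = 9.200 ✓; ∠CPG = 70.10° ✓; |PG| = 21.00 ✓; ∠PGZ = 142.5° ✓; |GZ| = 27.80 ✗.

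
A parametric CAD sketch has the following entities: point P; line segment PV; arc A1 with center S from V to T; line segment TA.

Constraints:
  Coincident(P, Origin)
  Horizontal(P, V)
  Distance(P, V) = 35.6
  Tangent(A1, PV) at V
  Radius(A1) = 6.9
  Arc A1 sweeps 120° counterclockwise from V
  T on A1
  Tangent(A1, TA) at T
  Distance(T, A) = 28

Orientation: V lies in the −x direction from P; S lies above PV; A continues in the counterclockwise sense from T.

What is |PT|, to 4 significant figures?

31.38

P is at the origin; PV is horizontal with |PV| = 35.6 and V on the −x side, so V = (-35.60, 0.000). Tangency of A1 to PV means the radius SV is perpendicular to PV, so S = V + (0, 6.9) = (-35.60, 6.900). On A1, V sits at bearing -90° from S; a 120° counterclockwise sweep puts T at bearing 30°, so T = S + 6.9·(cos 30°, sin 30°) = (-29.62, 10.35). Then |PT| = |T − P| = 31.38.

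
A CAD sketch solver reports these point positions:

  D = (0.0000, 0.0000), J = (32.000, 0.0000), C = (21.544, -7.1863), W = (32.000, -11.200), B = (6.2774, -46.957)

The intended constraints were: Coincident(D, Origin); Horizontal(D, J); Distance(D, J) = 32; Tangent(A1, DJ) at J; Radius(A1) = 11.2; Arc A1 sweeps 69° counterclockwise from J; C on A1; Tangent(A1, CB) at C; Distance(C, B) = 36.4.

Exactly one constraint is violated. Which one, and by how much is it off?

Distance(C, B) = 36.4 — off by 6.20.

D = (0.00, 0.00) ✓; D.y = 0.00, J.y = 0.00 ✓; |DJ| = 32.00 ✓; ∠(WJ, JD) = 90.00° ✓; |WJ| = 11.20 ✓; bearing(W→C) − bearing(W→J) = 69.00° ✓; |WC| = 11.20 ✓; ∠(WC, CB) = 90.00° ✓; |CB| = 42.60 ✗.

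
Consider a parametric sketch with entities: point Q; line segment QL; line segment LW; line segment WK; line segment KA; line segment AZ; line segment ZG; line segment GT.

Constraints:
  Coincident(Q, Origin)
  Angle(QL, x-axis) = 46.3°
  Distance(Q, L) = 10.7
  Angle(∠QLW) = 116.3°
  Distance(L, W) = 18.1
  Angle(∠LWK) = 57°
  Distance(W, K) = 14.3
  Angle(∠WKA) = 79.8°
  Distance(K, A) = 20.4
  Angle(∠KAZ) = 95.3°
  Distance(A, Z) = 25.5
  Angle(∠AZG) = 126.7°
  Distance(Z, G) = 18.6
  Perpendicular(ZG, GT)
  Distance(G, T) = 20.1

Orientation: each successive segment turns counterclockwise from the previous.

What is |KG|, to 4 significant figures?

38.88

∠KAZ = 95.3° gives AZ at 57.90° from the x-axis; with |AZ| = 25.5, Z = (24.36, 25.73). ∠AZG = 126.7° gives ZG at 111.2° from the x-axis; with |ZG| = 18.6, G = (17.63, 43.07). Then |KG| = |G − K| = 38.88.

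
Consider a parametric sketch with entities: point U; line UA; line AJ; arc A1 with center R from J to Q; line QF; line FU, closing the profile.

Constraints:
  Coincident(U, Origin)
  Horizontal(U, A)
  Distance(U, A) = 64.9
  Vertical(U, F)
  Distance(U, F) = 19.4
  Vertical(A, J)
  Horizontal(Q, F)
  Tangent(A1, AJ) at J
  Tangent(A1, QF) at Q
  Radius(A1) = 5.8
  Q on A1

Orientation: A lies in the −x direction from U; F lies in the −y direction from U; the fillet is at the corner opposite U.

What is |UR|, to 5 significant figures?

60.645

U and F share the same x with |UF| = 19.4 and F on the −y side, so F = (0.0000, -19.400). The virtual corner opposite U is at (-64.900, -19.400). The tangent condition forces RJ to be normal to AJ and A1 meets QF tangentially, so RQ is at right angles to QF, with radius 5.8, so the center R sits 5.8 in from both sides at R = (-59.100, -13.600). Then |UR| = |R − U| = 60.645.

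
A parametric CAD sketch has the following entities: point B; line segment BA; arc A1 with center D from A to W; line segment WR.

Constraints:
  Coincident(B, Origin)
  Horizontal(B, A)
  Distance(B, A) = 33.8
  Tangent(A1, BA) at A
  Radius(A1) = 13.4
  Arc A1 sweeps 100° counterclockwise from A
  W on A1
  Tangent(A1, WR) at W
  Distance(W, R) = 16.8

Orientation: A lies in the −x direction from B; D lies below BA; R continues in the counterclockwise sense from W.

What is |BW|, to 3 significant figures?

49.6

The tangent condition forces DA to be normal to BA, so D = A + (0, -13.4) = (-33.8, -13.4). On A1, A sits at bearing 90° from D; a 100° counterclockwise sweep puts W at bearing 190°, so W = D + 13.4·(cos 190°, sin 190°) = (-47.0, -15.7). Then |BW| = |W − B| = 49.6.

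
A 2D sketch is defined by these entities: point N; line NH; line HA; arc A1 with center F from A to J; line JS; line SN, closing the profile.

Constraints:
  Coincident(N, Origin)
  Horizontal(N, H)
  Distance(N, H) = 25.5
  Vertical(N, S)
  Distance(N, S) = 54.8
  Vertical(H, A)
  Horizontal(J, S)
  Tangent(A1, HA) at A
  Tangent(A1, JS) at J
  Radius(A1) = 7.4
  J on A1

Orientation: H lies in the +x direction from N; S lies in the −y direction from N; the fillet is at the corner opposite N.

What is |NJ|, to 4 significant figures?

57.71

The virtual corner opposite N is at (25.50, -54.80). Tangency of A1 to HA means the radius FA is perpendicular to HA and since A1 is tangent to JS there, FJ ⟂ JS, with radius 7.4, so the center F sits 7.4 in from both sides at F = (18.10, -47.40). That places the tangent points at A = (25.50, -47.40) on HA and J = (18.10, -54.80) on JS. Then |NJ| = |J − N| = 57.71.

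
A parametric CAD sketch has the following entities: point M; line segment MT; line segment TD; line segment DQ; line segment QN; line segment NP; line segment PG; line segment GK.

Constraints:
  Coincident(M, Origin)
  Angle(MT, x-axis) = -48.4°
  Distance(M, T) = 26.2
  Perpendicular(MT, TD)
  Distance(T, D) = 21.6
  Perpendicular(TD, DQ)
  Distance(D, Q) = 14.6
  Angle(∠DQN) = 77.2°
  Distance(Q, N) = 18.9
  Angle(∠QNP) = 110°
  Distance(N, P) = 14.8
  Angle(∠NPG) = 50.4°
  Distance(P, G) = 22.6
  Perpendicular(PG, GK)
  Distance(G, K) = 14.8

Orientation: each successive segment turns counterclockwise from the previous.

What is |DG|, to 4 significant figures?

7.931

M is at the origin; MT runs at -48.4° with length 26.2, so T = (17.39, -19.59). MT is perpendicular to TD, so TD runs at 41.60°; with |TD| = 21.6, D = (33.55, -5.252). The perpendicularity gives DQ at right angles to TD, so DQ runs at 131.6°; with |DQ| = 14.6, Q = (23.85, 5.666). ∠DQN = 77.2° gives QN at -125.6° from the x-axis; with |QN| = 18.9, N = (12.85, -9.701). ∠QNP = 110.0° gives NP at -55.60° from the x-axis; with |NP| = 14.8, P = (21.21, -21.91). ∠NPG = 50.4° gives PG at 74.00° from the x-axis; with |PG| = 22.6, G = (27.44, -0.1884). Then |DG| = |G − D| = 7.931.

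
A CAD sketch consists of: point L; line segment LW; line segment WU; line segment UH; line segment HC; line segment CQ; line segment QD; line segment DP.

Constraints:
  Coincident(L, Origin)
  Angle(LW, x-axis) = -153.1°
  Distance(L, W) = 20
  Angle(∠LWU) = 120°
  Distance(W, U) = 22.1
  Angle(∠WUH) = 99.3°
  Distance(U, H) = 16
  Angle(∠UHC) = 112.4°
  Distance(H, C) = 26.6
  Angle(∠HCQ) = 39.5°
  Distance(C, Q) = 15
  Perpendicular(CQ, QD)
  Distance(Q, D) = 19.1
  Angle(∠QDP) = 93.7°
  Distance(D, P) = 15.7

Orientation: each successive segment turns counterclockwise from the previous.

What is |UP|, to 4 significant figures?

36.90

CQ ⟂ QD, so QD runs at -74.30°; with |QD| = 19.1, D = (2.505, -35.16). ∠QDP = 93.7° gives DP at 12.00° from the x-axis; with |DP| = 15.7, P = (17.86, -31.89). Then |UP| = |P − U| = 36.90.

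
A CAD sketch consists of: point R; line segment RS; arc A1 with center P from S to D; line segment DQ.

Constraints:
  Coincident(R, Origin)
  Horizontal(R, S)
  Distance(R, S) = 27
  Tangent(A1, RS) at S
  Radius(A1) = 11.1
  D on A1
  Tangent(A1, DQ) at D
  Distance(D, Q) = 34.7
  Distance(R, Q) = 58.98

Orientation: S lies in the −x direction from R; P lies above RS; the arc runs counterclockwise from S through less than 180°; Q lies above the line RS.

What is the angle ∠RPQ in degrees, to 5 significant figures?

127.64°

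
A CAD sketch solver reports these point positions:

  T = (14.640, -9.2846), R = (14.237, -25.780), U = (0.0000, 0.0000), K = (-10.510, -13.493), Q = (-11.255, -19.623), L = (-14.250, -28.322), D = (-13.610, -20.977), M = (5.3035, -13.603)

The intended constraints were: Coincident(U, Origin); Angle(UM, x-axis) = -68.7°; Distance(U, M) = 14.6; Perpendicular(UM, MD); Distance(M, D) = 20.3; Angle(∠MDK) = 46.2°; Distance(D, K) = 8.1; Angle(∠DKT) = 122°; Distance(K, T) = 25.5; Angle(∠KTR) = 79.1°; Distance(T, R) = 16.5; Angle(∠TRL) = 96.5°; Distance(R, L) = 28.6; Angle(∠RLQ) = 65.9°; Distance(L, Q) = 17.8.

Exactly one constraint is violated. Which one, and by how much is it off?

Distance(L, Q) = 17.8 — off by 8.60.

U = (0.00, 0.00) ✓; UM at -68.70° ✓; |UM| = 14.60 ✓; ∠(UM, MD) = 90.00° ✓; |MD| = 20.30 ✓; ∠MDK = 46.20° ✓; |DK| = 8.101 ✓; ∠DKT = 122.0° ✓; |KT| = 25.50 ✓; ∠KTR = 79.10° ✓; |TR| = 16.50 ✓; ∠TRL = 96.50° ✓; |RL| = 28.60 ✓; ∠RLQ = 65.90° ✓; |LQ| = 9.200 ✗.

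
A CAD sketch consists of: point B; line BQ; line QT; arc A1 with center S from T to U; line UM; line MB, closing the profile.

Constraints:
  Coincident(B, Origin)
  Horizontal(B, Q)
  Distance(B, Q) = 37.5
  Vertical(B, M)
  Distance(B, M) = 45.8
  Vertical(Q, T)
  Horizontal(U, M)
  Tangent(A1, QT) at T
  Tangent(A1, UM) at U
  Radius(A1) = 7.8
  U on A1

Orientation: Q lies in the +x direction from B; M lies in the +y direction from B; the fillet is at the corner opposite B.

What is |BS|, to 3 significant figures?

48.2

B is at the origin; B and Q share the same y with |BQ| = 37.5 and Q on the +x side, so Q = (37.5, 0.00). BM is vertical with |BM| = 45.8 and M on the +y side, so M = (0.00, 45.8). The virtual corner opposite B is at (37.5, 45.8). The tangent condition forces ST to be normal to QT and A1 meets UM tangentially, so SU is at right angles to UM, with radius 7.8, so the center S sits 7.8 in from both sides at S = (29.7, 38.0). Then |BS| = |S − B| = 48.2.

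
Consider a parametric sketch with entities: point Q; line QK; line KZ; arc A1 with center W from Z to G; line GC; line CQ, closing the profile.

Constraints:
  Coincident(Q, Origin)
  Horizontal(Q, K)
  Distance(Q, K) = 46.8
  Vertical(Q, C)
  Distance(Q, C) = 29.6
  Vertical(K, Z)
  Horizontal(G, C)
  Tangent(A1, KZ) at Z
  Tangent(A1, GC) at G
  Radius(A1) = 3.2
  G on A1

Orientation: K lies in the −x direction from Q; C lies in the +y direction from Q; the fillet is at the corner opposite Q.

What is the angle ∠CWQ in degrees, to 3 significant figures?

35.4°

Q is at the origin; Q and K share the same y with |QK| = 46.8 and K on the −x side, so K = (-46.8, 0.00). Q and C share the same x with |QC| = 29.6 and C on the +y side, so C = (0.00, 29.6). The virtual corner opposite Q is at (-46.8, 29.6). The tangent condition forces WZ to be normal to KZ and since A1 is tangent to GC there, WG ⟂ GC, with radius 3.2, so the center W sits 3.2 in from both sides at W = (-43.6, 26.4). Then cos ∠CWQ = WC·WQ / (|WC||WQ|), giving 35.4°.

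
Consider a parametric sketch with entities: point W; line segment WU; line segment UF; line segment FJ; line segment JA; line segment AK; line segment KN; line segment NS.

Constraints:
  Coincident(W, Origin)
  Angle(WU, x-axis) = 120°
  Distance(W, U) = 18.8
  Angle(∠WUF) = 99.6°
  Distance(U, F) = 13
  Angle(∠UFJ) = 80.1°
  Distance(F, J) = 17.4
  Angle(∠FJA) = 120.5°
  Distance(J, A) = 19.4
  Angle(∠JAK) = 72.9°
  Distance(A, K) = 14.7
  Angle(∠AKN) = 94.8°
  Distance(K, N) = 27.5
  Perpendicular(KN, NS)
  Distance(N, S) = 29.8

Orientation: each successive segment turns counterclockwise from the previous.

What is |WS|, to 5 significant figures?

30.336

∠AKN = 94.8° gives KN at -167.90° from the x-axis; with |KN| = 27.5, N = (-24.568, 4.9597). KN ⟂ NS, so NS runs at -77.900°; with |NS| = 29.8, S = (-18.322, -24.178). Then |WS| = |S − W| = 30.336.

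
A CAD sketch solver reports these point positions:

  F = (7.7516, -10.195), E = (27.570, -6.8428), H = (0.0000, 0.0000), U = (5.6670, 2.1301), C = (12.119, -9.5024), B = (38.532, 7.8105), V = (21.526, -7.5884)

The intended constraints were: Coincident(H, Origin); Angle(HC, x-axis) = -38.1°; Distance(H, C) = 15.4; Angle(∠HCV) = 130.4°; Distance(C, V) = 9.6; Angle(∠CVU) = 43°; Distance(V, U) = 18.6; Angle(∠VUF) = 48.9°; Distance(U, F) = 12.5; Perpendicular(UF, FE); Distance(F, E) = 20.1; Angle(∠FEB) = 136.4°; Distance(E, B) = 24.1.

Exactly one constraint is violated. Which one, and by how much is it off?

Distance(E, B) = 24.1 — off by 5.80.

H = (0.00, 0.00) ✓; HC at -38.10° ✓; |HC| = 15.40 ✓; ∠HCV = 130.4° ✓; |CV| = 9.600 ✓; ∠CVU = 43.00° ✓; |VU| = 18.60 ✓; ∠VUF = 48.90° ✓; |UF| = 12.50 ✓; ∠(UF, FE) = 90.00° ✓; |FE| = 20.10 ✓; ∠FEB = 136.4° ✓; |EB| = 18.30 ✗.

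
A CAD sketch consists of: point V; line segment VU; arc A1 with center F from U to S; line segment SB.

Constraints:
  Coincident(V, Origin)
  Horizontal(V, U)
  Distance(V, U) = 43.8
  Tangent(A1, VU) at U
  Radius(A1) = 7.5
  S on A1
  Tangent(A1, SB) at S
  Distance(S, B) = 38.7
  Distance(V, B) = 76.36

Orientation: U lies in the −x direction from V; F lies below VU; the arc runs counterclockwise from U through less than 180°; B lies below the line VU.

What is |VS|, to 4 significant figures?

51.06

V is at the origin; V and U share the same y with |VU| = 43.8 and U on the −x side, so U = (-43.80, 0.000). Tangency of A1 to VU means the radius FU is perpendicular to VU, so F = U + (0, -7.5) = (-43.80, -7.500). Since FS ⟂ SB (tangency), |FB| = √(7.5² + 38.7²) = 39.42 regardless of where S sits on A1. So B lies on both circle(V, 76.36) and circle(F, 39.42); the below-VU intersection is B = (-64.32, -41.16). S is the foot of the tangent from B: S = (-50.83, -4.886).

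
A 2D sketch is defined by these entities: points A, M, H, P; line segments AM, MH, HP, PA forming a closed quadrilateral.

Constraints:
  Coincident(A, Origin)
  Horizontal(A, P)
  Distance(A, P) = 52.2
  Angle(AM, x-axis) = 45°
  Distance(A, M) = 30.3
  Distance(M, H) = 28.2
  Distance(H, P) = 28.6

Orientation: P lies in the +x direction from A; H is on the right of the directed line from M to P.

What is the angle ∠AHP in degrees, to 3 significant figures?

151°

Checks: A.y = 0.00, P.y = 0.00 ✓; |MH| = 28.20 ✓; |HP| = 28.60 ✓.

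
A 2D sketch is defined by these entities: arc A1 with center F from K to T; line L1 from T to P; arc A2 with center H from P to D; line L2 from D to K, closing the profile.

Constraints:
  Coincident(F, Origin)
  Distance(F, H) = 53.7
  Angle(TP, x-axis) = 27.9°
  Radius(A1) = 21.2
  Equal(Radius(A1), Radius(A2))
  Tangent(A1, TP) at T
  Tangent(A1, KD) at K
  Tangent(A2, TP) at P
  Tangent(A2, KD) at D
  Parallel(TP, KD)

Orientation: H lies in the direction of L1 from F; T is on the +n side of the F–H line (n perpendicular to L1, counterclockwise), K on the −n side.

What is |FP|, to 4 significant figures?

57.73

The slot axis is L1's direction at 27.9°, so u = (cos 27.9°, sin 27.9°) = (0.8838, 0.4679) and n = (−sin 27.9°, cos 27.9°) = (-0.4679, 0.8838). F is at the origin and H lies 53.7 along u from F, so H = 53.7·u = (47.46, 25.13). Tangency of A1 to both parallel lines with radius 21.2 puts T and K at F ± 21.2·n: T = (-9.920, 18.74), K = (9.920, -18.74). Equal radii place P and D the same way about H: P = H + 21.2·n = (37.54, 43.86), D = H − 21.2·n = (57.38, 6.392). Then |FP| = |P − F| = 57.73.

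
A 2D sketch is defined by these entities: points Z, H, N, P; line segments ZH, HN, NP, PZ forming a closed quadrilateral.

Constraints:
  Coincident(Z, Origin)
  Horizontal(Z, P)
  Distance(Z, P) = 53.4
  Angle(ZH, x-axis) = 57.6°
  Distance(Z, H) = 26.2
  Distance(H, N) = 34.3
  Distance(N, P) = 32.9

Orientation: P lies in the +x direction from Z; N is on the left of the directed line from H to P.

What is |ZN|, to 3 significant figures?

56.8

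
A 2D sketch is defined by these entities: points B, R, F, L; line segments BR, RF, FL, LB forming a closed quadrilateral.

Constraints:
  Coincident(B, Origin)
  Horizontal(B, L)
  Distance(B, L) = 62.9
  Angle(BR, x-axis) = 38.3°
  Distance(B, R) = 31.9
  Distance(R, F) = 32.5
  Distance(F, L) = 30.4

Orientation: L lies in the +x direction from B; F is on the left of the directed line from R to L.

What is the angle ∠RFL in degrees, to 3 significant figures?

85.5°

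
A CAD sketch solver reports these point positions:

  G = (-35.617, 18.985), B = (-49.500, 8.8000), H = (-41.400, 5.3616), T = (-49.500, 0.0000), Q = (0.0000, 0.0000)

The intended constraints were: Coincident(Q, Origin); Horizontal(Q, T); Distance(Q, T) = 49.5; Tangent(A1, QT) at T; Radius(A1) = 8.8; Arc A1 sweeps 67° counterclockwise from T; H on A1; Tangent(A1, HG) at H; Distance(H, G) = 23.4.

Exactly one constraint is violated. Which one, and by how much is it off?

Distance(H, G) = 23.4 — off by 8.60.

Q = (0.00, 0.00) ✓; Q.y = 0.00, T.y = 0.00 ✓; |QT| = 49.50 ✓; ∠(BT, TQ) = 90.00° ✓; |BT| = 8.800 ✓; bearing(B→H) − bearing(B→T) = 67.00° ✓; |BH| = 8.800 ✓; ∠(BH, HG) = 90.00° ✓; |HG| = 14.80 ✗.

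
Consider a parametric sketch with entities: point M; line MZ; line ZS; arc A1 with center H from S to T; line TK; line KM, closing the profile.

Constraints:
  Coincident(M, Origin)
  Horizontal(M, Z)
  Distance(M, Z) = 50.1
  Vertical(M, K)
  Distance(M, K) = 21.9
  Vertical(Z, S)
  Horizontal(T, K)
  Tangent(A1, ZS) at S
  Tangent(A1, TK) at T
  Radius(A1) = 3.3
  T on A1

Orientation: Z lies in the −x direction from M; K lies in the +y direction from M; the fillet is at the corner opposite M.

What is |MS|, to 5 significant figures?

53.441

M is at the origin; MZ is horizontal with |MZ| = 50.1 and Z on the −x side, so Z = (-50.100, 0.0000). M and K share the same x with |MK| = 21.9 and K on the +y side, so K = (0.0000, 21.900). The virtual corner opposite M is at (-50.100, 21.900). The tangent condition forces HS to be normal to ZS and A1 meets TK tangentially, so HT is at right angles to TK, with radius 3.3, so the center H sits 3.3 in from both sides at H = (-46.800, 18.600). That places the tangent points at S = (-50.100, 18.600) on ZS and T = (-46.800, 21.900) on TK. Then |MS| = |S − M| = 53.441.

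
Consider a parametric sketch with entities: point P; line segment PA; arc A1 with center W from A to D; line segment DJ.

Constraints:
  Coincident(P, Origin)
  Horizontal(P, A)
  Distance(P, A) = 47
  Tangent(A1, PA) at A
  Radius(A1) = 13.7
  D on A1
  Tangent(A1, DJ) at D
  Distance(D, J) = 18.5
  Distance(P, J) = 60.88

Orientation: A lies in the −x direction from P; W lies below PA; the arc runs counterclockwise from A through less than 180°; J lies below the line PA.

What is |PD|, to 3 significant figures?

62.2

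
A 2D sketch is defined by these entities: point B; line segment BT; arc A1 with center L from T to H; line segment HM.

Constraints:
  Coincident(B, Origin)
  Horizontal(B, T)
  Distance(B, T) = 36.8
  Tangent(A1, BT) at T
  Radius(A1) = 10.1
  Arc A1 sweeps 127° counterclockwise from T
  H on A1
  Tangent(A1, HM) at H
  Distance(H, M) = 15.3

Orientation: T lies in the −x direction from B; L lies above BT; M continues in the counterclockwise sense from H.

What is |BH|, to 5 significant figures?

32.975

B is at the origin; BT is horizontal with |BT| = 36.8 and T on the −x side, so T = (-36.800, 0.0000). Since A1 is tangent to BT there, LT ⟂ BT, so L = T + (0, 10.1) = (-36.800, 10.100). On A1, T sits at bearing -90° from L; a 127° counterclockwise sweep puts H at bearing 37°, so H = L + 10.1·(cos 37°, sin 37°) = (-28.734, 16.178). Then |BH| = |H − B| = 32.975.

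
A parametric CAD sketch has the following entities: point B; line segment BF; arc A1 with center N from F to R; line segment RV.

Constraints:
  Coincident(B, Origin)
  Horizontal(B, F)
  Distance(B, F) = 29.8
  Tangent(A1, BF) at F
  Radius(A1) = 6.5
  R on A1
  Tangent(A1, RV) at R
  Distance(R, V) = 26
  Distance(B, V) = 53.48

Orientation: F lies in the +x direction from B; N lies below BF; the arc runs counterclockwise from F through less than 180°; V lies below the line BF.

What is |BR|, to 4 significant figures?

28.03

Checks: |NF| = 6.500 ✓; |NR| = 6.500 ✓; ∠(NR, RV) = 90.00° ✓; |RV| = 26.00 ✓; |BV| = 53.48 ✓.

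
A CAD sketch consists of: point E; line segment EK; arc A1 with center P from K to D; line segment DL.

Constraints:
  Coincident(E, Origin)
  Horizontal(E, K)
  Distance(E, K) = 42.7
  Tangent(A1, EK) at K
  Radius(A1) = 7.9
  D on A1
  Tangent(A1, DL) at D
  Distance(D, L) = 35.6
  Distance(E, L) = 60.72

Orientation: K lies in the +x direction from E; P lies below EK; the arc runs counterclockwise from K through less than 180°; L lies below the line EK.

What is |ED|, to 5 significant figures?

36.165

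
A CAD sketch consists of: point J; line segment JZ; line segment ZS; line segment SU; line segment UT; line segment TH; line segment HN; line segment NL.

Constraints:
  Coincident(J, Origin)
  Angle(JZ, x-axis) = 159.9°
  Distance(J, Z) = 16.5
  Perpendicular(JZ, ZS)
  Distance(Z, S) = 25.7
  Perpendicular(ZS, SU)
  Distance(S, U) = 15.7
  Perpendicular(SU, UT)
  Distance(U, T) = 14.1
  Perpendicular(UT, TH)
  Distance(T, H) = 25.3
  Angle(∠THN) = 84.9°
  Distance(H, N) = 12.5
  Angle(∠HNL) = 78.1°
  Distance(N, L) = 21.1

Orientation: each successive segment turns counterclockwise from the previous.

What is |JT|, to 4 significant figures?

11.63

J is at the origin; JZ runs at 159.9° with length 16.5, so Z = (-15.50, 5.670). JZ is perpendicular to ZS, so ZS runs at -110.1°; with |ZS| = 25.7, S = (-24.33, -18.46). ZS ⟂ SU, so SU runs at -20.10°; with |SU| = 15.7, U = (-9.583, -23.86). SU is perpendicular to UT, so UT runs at 69.90°; with |UT| = 14.1, T = (-4.738, -10.62). Then |JT| = |T − J| = 11.63.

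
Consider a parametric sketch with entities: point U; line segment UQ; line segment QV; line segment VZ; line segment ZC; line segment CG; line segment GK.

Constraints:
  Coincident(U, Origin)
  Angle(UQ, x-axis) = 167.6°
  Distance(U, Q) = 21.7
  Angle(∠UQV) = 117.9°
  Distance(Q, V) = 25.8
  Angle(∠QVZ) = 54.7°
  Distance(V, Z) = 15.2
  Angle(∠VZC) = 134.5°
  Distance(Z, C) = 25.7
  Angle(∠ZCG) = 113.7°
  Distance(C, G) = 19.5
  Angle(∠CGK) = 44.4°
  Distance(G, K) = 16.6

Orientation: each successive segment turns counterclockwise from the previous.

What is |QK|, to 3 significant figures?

4.68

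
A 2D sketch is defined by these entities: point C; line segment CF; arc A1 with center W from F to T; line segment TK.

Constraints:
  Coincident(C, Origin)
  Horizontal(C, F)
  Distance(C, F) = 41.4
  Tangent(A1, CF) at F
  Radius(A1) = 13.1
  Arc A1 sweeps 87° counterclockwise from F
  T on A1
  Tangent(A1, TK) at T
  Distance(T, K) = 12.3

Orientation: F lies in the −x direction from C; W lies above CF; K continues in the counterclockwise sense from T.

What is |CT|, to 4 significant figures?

30.92

Tangency of A1 to CF means the radius WF is perpendicular to CF, so W = F + (0, 13.1) = (-41.40, 13.10). On A1, F sits at bearing -90° from W; an 87° counterclockwise sweep puts T at bearing -3°, so T = W + 13.1·(cos -3°, sin -3°) = (-28.32, 12.41). Then |CT| = |T − C| = 30.92.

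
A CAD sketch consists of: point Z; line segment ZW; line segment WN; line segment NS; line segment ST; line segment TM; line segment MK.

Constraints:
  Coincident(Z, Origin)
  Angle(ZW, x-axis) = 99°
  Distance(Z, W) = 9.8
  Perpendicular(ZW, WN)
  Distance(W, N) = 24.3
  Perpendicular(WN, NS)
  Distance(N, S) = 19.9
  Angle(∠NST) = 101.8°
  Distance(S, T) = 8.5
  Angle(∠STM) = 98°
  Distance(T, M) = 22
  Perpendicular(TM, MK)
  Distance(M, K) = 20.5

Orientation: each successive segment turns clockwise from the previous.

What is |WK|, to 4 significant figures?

28.46

∠STM = 98.0° gives TM at 118.8° from the x-axis; with |TM| = 22.0, M = (7.036, 10.09). TM is perpendicular to MK, so MK runs at 28.80°; with |MK| = 20.5, K = (25.00, 19.96). Then |WK| = |K − W| = 28.46.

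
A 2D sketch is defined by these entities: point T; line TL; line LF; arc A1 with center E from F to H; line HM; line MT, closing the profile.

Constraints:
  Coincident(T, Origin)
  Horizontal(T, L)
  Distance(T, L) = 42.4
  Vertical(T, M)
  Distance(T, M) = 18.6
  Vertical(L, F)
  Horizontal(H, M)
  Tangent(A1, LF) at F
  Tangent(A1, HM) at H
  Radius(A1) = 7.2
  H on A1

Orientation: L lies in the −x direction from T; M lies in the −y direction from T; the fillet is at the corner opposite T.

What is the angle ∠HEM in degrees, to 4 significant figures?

78.44°

T is at the origin; TL is horizontal with |TL| = 42.4 and L on the −x side, so L = (-42.40, 0.000). TM is vertical with |TM| = 18.6 and M on the −y side, so M = (0.000, -18.60). The virtual corner opposite T is at (-42.40, -18.60). The tangent condition forces EF to be normal to LF and A1 meets HM tangentially, so EH is at right angles to HM, with radius 7.2, so the center E sits 7.2 in from both sides at E = (-35.20, -11.40). That places the tangent points at F = (-42.40, -11.40) on LF and H = (-35.20, -18.60) on HM. Then cos ∠HEM = EH·EM / (|EH||EM|), giving 78.44°.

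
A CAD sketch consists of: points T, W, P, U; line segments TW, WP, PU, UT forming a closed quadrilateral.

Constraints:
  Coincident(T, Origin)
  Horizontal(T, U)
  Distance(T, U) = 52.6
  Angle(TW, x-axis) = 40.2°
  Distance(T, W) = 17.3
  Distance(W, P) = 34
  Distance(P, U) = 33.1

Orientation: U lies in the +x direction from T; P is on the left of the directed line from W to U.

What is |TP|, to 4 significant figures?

51.26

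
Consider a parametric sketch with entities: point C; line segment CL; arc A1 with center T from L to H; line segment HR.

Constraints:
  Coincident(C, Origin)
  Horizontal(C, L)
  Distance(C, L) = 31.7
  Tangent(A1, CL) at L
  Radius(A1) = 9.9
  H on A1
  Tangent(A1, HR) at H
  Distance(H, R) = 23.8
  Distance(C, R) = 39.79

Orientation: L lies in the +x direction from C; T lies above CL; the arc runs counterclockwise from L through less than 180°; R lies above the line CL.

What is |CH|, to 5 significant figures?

42.159

Checks: C.y = 0.00, L.y = 0.00 ✓; |TL| = 9.900 ✓; |TH| = 9.900 ✓; ∠(TH, HR) = 90.00° ✓; |HR| = 23.80 ✓; |CR| = 39.79 ✓.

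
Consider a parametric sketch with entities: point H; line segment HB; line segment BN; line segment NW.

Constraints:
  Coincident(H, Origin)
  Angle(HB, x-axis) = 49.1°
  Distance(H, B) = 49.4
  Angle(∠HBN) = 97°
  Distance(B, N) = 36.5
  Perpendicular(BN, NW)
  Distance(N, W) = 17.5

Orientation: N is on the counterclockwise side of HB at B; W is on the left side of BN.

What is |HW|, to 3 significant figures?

52.9

H is at the origin; HB runs at 49.1° with length 49.4, so B = 49.4·(cos 49.1°, sin 49.1°) = (32.3, 37.3). ∠HBN = 97.0°, so BN runs at 49.1° + (180° − 97.0°) = 132° from the x-axis; with |BN| = 36.5, N = B + 36.5·(cos 132°, sin 132°) = (7.87, 64.4). The perpendicularity gives NW at right angles to BN; with |NW| = 17.5 on the left of BN, W = N + 17.5·(-0.742, -0.670) = (-5.11, 52.7). Then |HW| = |W − H| = 52.9.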